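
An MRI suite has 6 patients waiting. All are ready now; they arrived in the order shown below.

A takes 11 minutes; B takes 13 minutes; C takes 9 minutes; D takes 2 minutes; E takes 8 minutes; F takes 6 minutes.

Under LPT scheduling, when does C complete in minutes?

LPT (decreasing processing time): B A C E F D.
B: 0→13
A: 13→24
C: 24→33

33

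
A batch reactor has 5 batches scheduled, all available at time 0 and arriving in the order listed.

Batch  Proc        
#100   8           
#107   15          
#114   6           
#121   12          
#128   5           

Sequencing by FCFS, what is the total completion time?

FIFO (arrival order): #100 #107 #114 #121 #128.
#100: 0→8
#107: 8→23
#114: 23→29
#121: 29→41
#128: 41→46
Sum = 8+23+29+41+46 = 147.

147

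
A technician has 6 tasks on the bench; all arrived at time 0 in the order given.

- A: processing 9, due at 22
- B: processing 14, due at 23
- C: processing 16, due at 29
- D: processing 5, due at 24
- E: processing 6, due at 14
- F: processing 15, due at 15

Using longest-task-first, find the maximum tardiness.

LPT (decreasing processing time): C F B A E D.
C: 0→16, due 29, tardiness 0
F: 16→31, due 15, tardiness 16
B: 31→45, due 23, tardiness 22
A: 45→54, due 22, tardiness 32
E: 54→60, due 14, tardiness 46
D: 60→65, due 24, tardiness 41
Maximum = 46.

46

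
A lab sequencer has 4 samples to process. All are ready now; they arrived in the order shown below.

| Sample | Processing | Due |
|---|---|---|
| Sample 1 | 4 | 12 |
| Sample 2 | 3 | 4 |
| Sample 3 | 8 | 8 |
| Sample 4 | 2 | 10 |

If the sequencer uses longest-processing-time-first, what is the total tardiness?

LPT (decreasing processing time): Sample 3 Sample 1 Sample 2 Sample 4.
Sample 3: 0→8, due 8, tardiness 0
Sample 1: 8→12, due 12, tardiness 0
Sample 2: 12→15, due 4, tardiness 11
Sample 4: 15→17, due 10, tardiness 7
Sum = 0+0+11+7 = 18.

18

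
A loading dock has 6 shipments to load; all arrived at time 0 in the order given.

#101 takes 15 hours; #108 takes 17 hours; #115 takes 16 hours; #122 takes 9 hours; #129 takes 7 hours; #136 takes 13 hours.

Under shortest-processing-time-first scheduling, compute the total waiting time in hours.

156

SPT (increasing processing time): #129 #122 #136 #101 #115 #108.
#129: waits 0, runs 0→7
#122: waits 7, runs 7→16
#136: waits 16, runs 16→29
#101: waits 29, runs 29→44
#115: waits 44, runs 44→60
#108: waits 60, runs 60→77
Sum = 0+7+16+29+44+60 = 156.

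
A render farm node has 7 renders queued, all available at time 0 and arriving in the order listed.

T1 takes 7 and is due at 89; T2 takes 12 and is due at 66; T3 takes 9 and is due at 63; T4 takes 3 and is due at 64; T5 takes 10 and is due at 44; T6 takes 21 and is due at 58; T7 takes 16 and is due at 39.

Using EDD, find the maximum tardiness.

EDD (increasing due date): T7 T5 T6 T3 T4 T2 T1.
T7: 0→16, due 39, tardiness 0
T5: 16→26, due 44, tardiness 0
T6: 26→47, due 58, tardiness 0
T3: 47→56, due 63, tardiness 0
T4: 56→59, due 64, tardiness 0
T2: 59→71, due 66, tardiness 5
T1: 71→78, due 89, tardiness 0
Maximum = 5.

5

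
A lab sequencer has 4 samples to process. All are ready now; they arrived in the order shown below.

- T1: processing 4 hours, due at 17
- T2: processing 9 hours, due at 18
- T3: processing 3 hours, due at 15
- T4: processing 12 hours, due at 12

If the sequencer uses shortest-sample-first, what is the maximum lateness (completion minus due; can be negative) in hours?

16

SPT (increasing processing time): T3 T1 T2 T4.
T3: 0→3, due 15, lateness -12
T1: 3→7, due 17, lateness -10
T2: 7→16, due 18, lateness -2
T4: 16→28, due 12, lateness 16
Maximum = 16.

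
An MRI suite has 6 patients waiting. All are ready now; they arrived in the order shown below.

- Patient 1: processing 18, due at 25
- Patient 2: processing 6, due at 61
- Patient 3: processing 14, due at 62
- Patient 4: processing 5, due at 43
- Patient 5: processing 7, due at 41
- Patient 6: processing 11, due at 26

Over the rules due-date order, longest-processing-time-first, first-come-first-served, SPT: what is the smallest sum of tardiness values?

3

EDD (increasing due date): Patient 1 Patient 6 Patient 5 Patient 4 Patient 2 Patient 3.
Patient 1: 0→18, due 25, tardiness 0
Patient 6: 18→29, due 26, tardiness 3
Patient 5: 29→36, due 41, tardiness 0
Patient 4: 36→41, due 43, tardiness 0
Patient 2: 41→47, due 61, tardiness 0
Patient 3: 47→61, due 62, tardiness 0
Sum = 0+3+0+0+0+0 = 3.
LPT (decreasing processing time): Patient 1 Patient 3 Patient 6 Patient 5 Patient 2 Patient 4.
Patient 1: 0→18, due 25, tardiness 0
Patient 3: 18→32, due 62, tardiness 0
Patient 6: 32→43, due 26, tardiness 17
Patient 5: 43→50, due 41, tardiness 9
Patient 2: 50→56, due 61, tardiness 0
Patient 4: 56→61, due 43, tardiness 18
Sum = 0+0+17+9+0+18 = 44.
FIFO (arrival order): Patient 1 Patient 2 Patient 3 Patient 4 Patient 5 Patient 6.
Patient 1: 0→18, due 25, tardiness 0
Patient 2: 18→24, due 61, tardiness 0
Patient 3: 24→38, due 62, tardiness 0
Patient 4: 38→43, due 43, tardiness 0
Patient 5: 43→50, due 41, tardiness 9
Patient 6: 50→61, due 26, tardiness 35
Sum = 0+0+0+0+9+35 = 44.
SPT (increasing processing time): Patient 4 Patient 2 Patient 5 Patient 6 Patient 3 Patient 1.
Patient 4: 0→5, due 43, tardiness 0
Patient 2: 5→11, due 61, tardiness 0
Patient 5: 11→18, due 41, tardiness 0
Patient 6: 18→29, due 26, tardiness 3
Patient 3: 29→43, due 62, tardiness 0
Patient 1: 43→61, due 25, tardiness 36
Sum = 0+0+0+3+0+36 = 39.
EDD 3, LPT 44, FIFO 44, SPT 39 → minimum 3.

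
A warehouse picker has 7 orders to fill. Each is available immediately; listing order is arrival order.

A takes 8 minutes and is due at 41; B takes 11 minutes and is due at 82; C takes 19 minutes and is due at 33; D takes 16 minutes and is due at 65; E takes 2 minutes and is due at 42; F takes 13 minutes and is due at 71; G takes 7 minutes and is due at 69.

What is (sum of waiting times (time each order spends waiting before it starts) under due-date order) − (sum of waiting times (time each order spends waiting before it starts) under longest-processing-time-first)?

-65

EDD (increasing due date): C A E D G F B.
C: waits 0, runs 0→19
A: waits 19, runs 19→27
E: waits 27, runs 27→29
D: waits 29, runs 29→45
G: waits 45, runs 45→52
F: waits 52, runs 52→65
B: waits 65, runs 65→76
Sum = 0+19+27+29+45+52+65 = 237.
LPT (decreasing processing time): C D F B A G E.
C: waits 0, runs 0→19
D: waits 19, runs 19→35
F: waits 35, runs 35→48
B: waits 48, runs 48→59
A: waits 59, runs 59→67
G: waits 67, runs 67→74
E: waits 74, runs 74→76
Sum = 0+19+35+48+59+67+74 = 302.
Difference = 237 − 302 = -65.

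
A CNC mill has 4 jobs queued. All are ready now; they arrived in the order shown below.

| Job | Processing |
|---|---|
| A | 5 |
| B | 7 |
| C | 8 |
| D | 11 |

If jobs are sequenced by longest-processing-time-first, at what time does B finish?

26

LPT (decreasing processing time): D C B A.
D: 0→11
C: 11→19
B: 19→26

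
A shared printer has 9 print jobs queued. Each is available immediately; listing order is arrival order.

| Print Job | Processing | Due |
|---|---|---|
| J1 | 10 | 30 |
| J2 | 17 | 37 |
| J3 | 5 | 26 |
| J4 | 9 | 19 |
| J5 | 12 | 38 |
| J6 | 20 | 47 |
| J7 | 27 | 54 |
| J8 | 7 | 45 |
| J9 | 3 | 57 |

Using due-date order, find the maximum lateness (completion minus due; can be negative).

EDD (increasing due date): J4 J3 J1 J2 J5 J8 J6 J7 J9.
J4: 0→9, due 19, lateness -10
J3: 9→14, due 26, lateness -12
J1: 14→24, due 30, lateness -6
J2: 24→41, due 37, lateness 4
J5: 41→53, due 38, lateness 15
J8: 53→60, due 45, lateness 15
J6: 60→80, due 47, lateness 33
J7: 80→107, due 54, lateness 53
J9: 107→110, due 57, lateness 53
Maximum = 53.

53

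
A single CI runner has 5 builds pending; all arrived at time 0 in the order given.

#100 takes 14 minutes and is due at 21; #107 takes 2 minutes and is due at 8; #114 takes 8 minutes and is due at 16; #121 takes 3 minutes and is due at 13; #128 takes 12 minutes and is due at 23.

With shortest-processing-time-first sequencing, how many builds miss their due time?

2

SPT (increasing processing time): #107 #121 #114 #128 #100.
#107: 0→2, due 8, tardiness 0
#121: 2→5, due 13, tardiness 0
#114: 5→13, due 16, tardiness 0
#128: 13→25, due 23, tardiness 2
#100: 25→39, due 21, tardiness 18
Late builds: 2.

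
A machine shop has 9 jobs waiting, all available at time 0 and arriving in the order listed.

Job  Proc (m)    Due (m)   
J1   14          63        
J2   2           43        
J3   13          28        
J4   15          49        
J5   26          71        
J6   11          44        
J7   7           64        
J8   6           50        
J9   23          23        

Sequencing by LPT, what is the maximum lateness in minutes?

LPT (decreasing processing time): J5 J9 J4 J1 J3 J6 J7 J8 J2.
J5: 0→26, due 71, lateness -45
J9: 26→49, due 23, lateness 26
J4: 49→64, due 49, lateness 15
J1: 64→78, due 63, lateness 15
J3: 78→91, due 28, lateness 63
J6: 91→102, due 44, lateness 58
J7: 102→109, due 64, lateness 45
J8: 109→115, due 50, lateness 65
J2: 115→117, due 43, lateness 74
Maximum = 74.

74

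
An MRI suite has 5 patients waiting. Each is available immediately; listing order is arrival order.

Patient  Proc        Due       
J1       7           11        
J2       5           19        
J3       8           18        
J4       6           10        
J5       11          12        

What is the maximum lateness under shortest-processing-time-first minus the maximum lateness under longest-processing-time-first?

SPT (increasing processing time): J2 J4 J1 J3 J5.
J2: 0→5, due 19, lateness -14
J4: 5→11, due 10, lateness 1
J1: 11→18, due 11, lateness 7
J3: 18→26, due 18, lateness 8
J5: 26→37, due 12, lateness 25
Maximum = 25.
LPT (decreasing processing time): J5 J3 J1 J4 J2.
J5: 0→11, due 12, lateness -1
J3: 11→19, due 18, lateness 1
J1: 19→26, due 11, lateness 15
J4: 26→32, due 10, lateness 22
J2: 32→37, due 19, lateness 18
Maximum = 22.
Difference = 25 − 22 = 3.

3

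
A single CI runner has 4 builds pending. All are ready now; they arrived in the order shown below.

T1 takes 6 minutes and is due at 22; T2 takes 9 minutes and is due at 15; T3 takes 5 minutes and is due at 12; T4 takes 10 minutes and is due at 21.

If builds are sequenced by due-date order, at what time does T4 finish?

EDD (increasing due date): T3 T2 T4 T1.
T3: 0→5
T2: 5→14
T4: 14→24

24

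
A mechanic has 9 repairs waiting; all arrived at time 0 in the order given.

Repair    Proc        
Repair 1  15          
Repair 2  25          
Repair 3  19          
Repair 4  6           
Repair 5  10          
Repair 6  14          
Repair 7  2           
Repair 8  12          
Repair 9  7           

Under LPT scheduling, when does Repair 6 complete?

73

LPT (decreasing processing time): Repair 2 Repair 3 Repair 1 Repair 6 Repair 8 Repair 5 Repair 9 Repair 4 Repair 7.
Repair 2: 0→25
Repair 3: 25→44
Repair 1: 44→59
Repair 6: 59→73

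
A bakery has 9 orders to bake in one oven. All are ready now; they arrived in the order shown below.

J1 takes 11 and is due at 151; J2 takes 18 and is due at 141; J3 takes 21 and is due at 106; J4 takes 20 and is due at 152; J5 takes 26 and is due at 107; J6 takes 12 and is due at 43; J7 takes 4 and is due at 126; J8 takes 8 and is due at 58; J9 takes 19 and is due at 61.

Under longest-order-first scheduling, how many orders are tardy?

4

LPT (decreasing processing time): J5 J3 J4 J9 J2 J6 J1 J8 J7.
J5: 0→26, due 107, tardiness 0
J3: 26→47, due 106, tardiness 0
J4: 47→67, due 152, tardiness 0
J9: 67→86, due 61, tardiness 25
J2: 86→104, due 141, tardiness 0
J6: 104→116, due 43, tardiness 73
J1: 116→127, due 151, tardiness 0
J8: 127→135, due 58, tardiness 77
J7: 135→139, due 126, tardiness 13
Late orders: 4.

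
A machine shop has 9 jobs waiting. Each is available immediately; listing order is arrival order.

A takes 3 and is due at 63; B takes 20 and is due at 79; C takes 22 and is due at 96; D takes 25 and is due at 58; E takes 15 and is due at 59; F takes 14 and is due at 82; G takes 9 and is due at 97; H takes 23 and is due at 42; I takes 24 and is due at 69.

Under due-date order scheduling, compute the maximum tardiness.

58

EDD (increasing due date): H D E A I B F C G.
H: 0→23, due 42, tardiness 0
D: 23→48, due 58, tardiness 0
E: 48→63, due 59, tardiness 4
A: 63→66, due 63, tardiness 3
I: 66→90, due 69, tardiness 21
B: 90→110, due 79, tardiness 31
F: 110→124, due 82, tardiness 42
C: 124→146, due 96, tardiness 50
G: 146→155, due 97, tardiness 58
Maximum = 58.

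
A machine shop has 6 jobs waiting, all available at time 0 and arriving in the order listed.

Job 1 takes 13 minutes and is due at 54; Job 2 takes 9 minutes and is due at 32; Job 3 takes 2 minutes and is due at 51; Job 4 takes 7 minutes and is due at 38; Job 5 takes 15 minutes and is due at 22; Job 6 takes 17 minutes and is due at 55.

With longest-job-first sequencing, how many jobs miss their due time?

LPT (decreasing processing time): Job 6 Job 5 Job 1 Job 2 Job 4 Job 3.
Job 6: 0→17, due 55, tardiness 0
Job 5: 17→32, due 22, tardiness 10
Job 1: 32→45, due 54, tardiness 0
Job 2: 45→54, due 32, tardiness 22
Job 4: 54→61, due 38, tardiness 23
Job 3: 61→63, due 51, tardiness 12
Late jobs: 4.

4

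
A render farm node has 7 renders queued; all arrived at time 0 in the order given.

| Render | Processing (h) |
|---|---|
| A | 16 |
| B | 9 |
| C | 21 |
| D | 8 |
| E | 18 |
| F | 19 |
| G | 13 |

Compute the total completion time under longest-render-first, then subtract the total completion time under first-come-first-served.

LPT (decreasing processing time): C F E A G B D.
C: 0→21
F: 21→40
E: 40→58
A: 58→74
G: 74→87
B: 87→96
D: 96→104
Sum = 21+40+58+74+87+96+104 = 480.
FIFO (arrival order): A B C D E F G.
A: 0→16
B: 16→25
C: 25→46
D: 46→54
E: 54→72
F: 72→91
G: 91→104
Sum = 16+25+46+54+72+91+104 = 408.
Difference = 480 − 408 = 72.

72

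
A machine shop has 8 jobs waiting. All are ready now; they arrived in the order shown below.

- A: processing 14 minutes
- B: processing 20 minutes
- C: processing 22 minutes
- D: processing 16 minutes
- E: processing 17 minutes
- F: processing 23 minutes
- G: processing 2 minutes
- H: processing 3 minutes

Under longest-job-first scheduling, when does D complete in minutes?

98

LPT (decreasing processing time): F C B E D A H G.
F: 0→23
C: 23→45
B: 45→65
E: 65→82
D: 82→98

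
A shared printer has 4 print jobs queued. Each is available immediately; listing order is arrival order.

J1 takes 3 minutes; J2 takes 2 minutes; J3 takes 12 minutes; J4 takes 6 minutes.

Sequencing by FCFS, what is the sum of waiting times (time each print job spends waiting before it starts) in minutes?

25

FIFO (arrival order): J1 J2 J3 J4.
J1: waits 0, runs 0→3
J2: waits 3, runs 3→5
J3: waits 5, runs 5→17
J4: waits 17, runs 17→23
Sum = 0+3+5+17 = 25.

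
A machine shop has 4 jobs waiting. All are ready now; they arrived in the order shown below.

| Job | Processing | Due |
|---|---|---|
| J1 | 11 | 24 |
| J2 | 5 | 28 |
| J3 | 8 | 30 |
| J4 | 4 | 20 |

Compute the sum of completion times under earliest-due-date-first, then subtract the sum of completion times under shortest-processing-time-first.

EDD (increasing due date): J4 J1 J2 J3.
J4: 0→4
J1: 4→15
J2: 15→20
J3: 20→28
Sum = 4+15+20+28 = 67.
SPT (increasing processing time): J4 J2 J3 J1.
J4: 0→4
J2: 4→9
J3: 9→17
J1: 17→28
Sum = 4+9+17+28 = 58.
Difference = 67 − 58 = 9.

9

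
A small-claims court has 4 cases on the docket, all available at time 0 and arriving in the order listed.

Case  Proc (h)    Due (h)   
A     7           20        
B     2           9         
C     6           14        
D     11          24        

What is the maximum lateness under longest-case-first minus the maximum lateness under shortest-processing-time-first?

LPT (decreasing processing time): D A C B.
D: 0→11, due 24, lateness -13
A: 11→18, due 20, lateness -2
C: 18→24, due 14, lateness 10
B: 24→26, due 9, lateness 17
Maximum = 17.
SPT (increasing processing time): B C A D.
B: 0→2, due 9, lateness -7
C: 2→8, due 14, lateness -6
A: 8→15, due 20, lateness -5
D: 15→26, due 24, lateness 2
Maximum = 2.
Difference = 17 − 2 = 15.

15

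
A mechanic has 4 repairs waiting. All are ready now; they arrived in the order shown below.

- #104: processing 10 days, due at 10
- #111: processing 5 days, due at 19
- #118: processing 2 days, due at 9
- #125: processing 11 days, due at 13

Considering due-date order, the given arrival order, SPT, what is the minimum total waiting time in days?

26

EDD (increasing due date): #118 #104 #125 #111.
#118: waits 0, runs 0→2
#104: waits 2, runs 2→12
#125: waits 12, runs 12→23
#111: waits 23, runs 23→28
Sum = 0+2+12+23 = 37.
FIFO (arrival order): #104 #111 #118 #125.
#104: waits 0, runs 0→10
#111: waits 10, runs 10→15
#118: waits 15, runs 15→17
#125: waits 17, runs 17→28
Sum = 0+10+15+17 = 42.
SPT (increasing processing time): #118 #111 #104 #125.
#118: waits 0, runs 0→2
#111: waits 2, runs 2→7
#104: waits 7, runs 7→17
#125: waits 17, runs 17→28
Sum = 0+2+7+17 = 26.
EDD 37, FIFO 42, SPT 26 → minimum 26.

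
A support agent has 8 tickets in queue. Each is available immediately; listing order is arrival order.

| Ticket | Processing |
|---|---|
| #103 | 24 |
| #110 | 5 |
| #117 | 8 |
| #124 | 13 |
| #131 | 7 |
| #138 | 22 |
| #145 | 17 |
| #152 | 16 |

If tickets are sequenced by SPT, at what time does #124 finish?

SPT (increasing processing time): #110 #131 #117 #124 #152 #145 #138 #103.
#110: 0→5
#131: 5→12
#117: 12→20
#124: 20→33

33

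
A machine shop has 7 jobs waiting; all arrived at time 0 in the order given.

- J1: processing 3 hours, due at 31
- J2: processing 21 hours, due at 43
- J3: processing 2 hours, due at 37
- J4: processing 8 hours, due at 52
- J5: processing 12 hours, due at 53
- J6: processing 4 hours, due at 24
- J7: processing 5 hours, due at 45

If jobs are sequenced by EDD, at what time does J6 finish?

4

EDD (increasing due date): J6 J1 J3 J2 J7 J4 J5.
J6: 0→4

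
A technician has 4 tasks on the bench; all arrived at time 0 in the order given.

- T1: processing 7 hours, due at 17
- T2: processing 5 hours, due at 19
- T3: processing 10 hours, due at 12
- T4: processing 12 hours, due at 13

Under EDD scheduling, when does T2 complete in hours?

34

EDD (increasing due date): T3 T4 T1 T2.
T3: 0→10
T4: 10→22
T1: 22→29
T2: 29→34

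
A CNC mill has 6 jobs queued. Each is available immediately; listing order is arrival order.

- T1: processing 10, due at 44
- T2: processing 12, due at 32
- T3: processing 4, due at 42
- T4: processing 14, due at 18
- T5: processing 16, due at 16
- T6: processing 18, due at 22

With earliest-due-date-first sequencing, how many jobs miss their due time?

EDD (increasing due date): T5 T4 T6 T2 T3 T1.
T5: 0→16, due 16, tardiness 0
T4: 16→30, due 18, tardiness 12
T6: 30→48, due 22, tardiness 26
T2: 48→60, due 32, tardiness 28
T3: 60→64, due 42, tardiness 22
T1: 64→74, due 44, tardiness 30
Late jobs: 5.

5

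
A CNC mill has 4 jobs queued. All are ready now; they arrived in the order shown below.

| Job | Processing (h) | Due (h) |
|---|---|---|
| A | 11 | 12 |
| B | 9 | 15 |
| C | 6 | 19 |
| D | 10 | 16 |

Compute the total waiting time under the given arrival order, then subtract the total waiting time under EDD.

-4

FIFO (arrival order): A B C D.
A: waits 0, runs 0→11
B: waits 11, runs 11→20
C: waits 20, runs 20→26
D: waits 26, runs 26→36
Sum = 0+11+20+26 = 57.
EDD (increasing due date): A B D C.
A: waits 0, runs 0→11
B: waits 11, runs 11→20
D: waits 20, runs 20→30
C: waits 30, runs 30→36
Sum = 0+11+20+30 = 61.
Difference = 57 − 61 = -4.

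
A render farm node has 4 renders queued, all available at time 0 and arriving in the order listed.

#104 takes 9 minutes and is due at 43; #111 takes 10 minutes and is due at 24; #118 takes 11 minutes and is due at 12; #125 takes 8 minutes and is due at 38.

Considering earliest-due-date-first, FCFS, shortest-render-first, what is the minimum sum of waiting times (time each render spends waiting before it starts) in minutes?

EDD (increasing due date): #118 #111 #125 #104.
#118: waits 0, runs 0→11
#111: waits 11, runs 11→21
#125: waits 21, runs 21→29
#104: waits 29, runs 29→38
Sum = 0+11+21+29 = 61.
FIFO (arrival order): #104 #111 #118 #125.
#104: waits 0, runs 0→9
#111: waits 9, runs 9→19
#118: waits 19, runs 19→30
#125: waits 30, runs 30→38
Sum = 0+9+19+30 = 58.
SPT (increasing processing time): #125 #104 #111 #118.
#125: waits 0, runs 0→8
#104: waits 8, runs 8→17
#111: waits 17, runs 17→27
#118: waits 27, runs 27→38
Sum = 0+8+17+27 = 52.
EDD 61, FIFO 58, SPT 52 → minimum 52.

52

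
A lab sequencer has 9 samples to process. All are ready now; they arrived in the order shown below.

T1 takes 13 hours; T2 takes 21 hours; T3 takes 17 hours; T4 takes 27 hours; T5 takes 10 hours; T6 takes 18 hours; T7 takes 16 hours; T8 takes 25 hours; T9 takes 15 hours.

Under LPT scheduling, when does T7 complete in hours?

124

LPT (decreasing processing time): T4 T8 T2 T6 T3 T7 T9 T1 T5.
T4: 0→27
T8: 27→52
T2: 52→73
T6: 73→91
T3: 91→108
T7: 108→124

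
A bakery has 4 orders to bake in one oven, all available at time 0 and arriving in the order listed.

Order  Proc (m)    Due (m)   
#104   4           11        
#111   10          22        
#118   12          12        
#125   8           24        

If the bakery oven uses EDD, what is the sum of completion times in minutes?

80

EDD (increasing due date): #104 #118 #111 #125.
#104: 0→4
#118: 4→16
#111: 16→26
#125: 26→34
Sum = 4+16+26+34 = 80.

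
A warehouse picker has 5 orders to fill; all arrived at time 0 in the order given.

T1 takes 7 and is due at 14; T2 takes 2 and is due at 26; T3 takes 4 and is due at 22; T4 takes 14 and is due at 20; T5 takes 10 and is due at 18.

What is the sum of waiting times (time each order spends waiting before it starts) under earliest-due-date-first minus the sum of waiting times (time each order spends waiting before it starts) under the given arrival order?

EDD (increasing due date): T1 T5 T4 T3 T2.
T1: waits 0, runs 0→7
T5: waits 7, runs 7→17
T4: waits 17, runs 17→31
T3: waits 31, runs 31→35
T2: waits 35, runs 35→37
Sum = 0+7+17+31+35 = 90.
FIFO (arrival order): T1 T2 T3 T4 T5.
T1: waits 0, runs 0→7
T2: waits 7, runs 7→9
T3: waits 9, runs 9→13
T4: waits 13, runs 13→27
T5: waits 27, runs 27→37
Sum = 0+7+9+13+27 = 56.
Difference = 90 − 56 = 34.

34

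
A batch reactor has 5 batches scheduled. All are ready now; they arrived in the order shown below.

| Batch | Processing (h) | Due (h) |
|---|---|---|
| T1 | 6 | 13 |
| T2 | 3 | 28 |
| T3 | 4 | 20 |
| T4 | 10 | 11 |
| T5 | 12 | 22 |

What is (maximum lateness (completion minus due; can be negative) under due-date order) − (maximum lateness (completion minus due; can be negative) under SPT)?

-3

EDD (increasing due date): T4 T1 T3 T5 T2.
T4: 0→10, due 11, lateness -1
T1: 10→16, due 13, lateness 3
T3: 16→20, due 20, lateness 0
T5: 20→32, due 22, lateness 10
T2: 32→35, due 28, lateness 7
Maximum = 10.
SPT (increasing processing time): T2 T3 T1 T4 T5.
T2: 0→3, due 28, lateness -25
T3: 3→7, due 20, lateness -13
T1: 7→13, due 13, lateness 0
T4: 13→23, due 11, lateness 12
T5: 23→35, due 22, lateness 13
Maximum = 13.
Difference = 10 − 13 = -3.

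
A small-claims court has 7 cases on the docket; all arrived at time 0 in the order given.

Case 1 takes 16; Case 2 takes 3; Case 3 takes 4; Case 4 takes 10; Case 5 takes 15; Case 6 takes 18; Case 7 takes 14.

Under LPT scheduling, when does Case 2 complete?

80

LPT (decreasing processing time): Case 6 Case 1 Case 5 Case 7 Case 4 Case 3 Case 2.
Case 6: 0→18
Case 1: 18→34
Case 5: 34→49
Case 7: 49→63
Case 4: 63→73
Case 3: 73→77
Case 2: 77→80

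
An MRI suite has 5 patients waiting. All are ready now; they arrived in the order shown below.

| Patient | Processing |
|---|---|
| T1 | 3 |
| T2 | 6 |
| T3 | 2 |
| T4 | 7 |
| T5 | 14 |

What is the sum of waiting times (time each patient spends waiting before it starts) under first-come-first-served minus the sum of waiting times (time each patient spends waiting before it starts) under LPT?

FIFO (arrival order): T1 T2 T3 T4 T5.
T1: waits 0, runs 0→3
T2: waits 3, runs 3→9
T3: waits 9, runs 9→11
T4: waits 11, runs 11→18
T5: waits 18, runs 18→32
Sum = 0+3+9+11+18 = 41.
LPT (decreasing processing time): T5 T4 T2 T1 T3.
T5: waits 0, runs 0→14
T4: waits 14, runs 14→21
T2: waits 21, runs 21→27
T1: waits 27, runs 27→30
T3: waits 30, runs 30→32
Sum = 0+14+21+27+30 = 92.
Difference = 41 − 92 = -51.

-51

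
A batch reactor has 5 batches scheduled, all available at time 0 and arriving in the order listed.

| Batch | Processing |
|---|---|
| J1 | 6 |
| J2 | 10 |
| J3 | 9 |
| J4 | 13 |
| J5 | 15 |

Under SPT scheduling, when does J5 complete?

53

SPT (increasing processing time): J1 J3 J2 J4 J5.
J1: 0→6
J3: 6→15
J2: 15→25
J4: 25→38
J5: 38→53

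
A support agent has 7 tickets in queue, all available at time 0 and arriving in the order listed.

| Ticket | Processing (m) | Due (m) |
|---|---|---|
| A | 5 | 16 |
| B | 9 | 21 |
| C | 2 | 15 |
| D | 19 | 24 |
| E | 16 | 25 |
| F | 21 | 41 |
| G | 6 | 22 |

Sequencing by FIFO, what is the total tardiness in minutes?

125

FIFO (arrival order): A B C D E F G.
A: 0→5, due 16, tardiness 0
B: 5→14, due 21, tardiness 0
C: 14→16, due 15, tardiness 1
D: 16→35, due 24, tardiness 11
E: 35→51, due 25, tardiness 26
F: 51→72, due 41, tardiness 31
G: 72→78, due 22, tardiness 56
Sum = 0+0+1+11+26+31+56 = 125.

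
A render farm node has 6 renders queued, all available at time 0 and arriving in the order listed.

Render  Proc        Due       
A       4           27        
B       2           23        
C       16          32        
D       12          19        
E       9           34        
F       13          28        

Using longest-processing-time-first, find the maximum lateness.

LPT (decreasing processing time): C F D E A B.
C: 0→16, due 32, lateness -16
F: 16→29, due 28, lateness 1
D: 29→41, due 19, lateness 22
E: 41→50, due 34, lateness 16
A: 50→54, due 27, lateness 27
B: 54→56, due 23, lateness 33
Maximum = 33.

33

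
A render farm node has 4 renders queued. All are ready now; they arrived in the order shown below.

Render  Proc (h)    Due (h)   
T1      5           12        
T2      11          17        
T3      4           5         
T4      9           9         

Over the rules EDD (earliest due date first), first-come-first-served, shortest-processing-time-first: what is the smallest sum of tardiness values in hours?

EDD (increasing due date): T3 T4 T1 T2.
T3: 0→4, due 5, tardiness 0
T4: 4→13, due 9, tardiness 4
T1: 13→18, due 12, tardiness 6
T2: 18→29, due 17, tardiness 12
Sum = 0+4+6+12 = 22.
FIFO (arrival order): T1 T2 T3 T4.
T1: 0→5, due 12, tardiness 0
T2: 5→16, due 17, tardiness 0
T3: 16→20, due 5, tardiness 15
T4: 20→29, due 9, tardiness 20
Sum = 0+0+15+20 = 35.
SPT (increasing processing time): T3 T1 T4 T2.
T3: 0→4, due 5, tardiness 0
T1: 4→9, due 12, tardiness 0
T4: 9→18, due 9, tardiness 9
T2: 18→29, due 17, tardiness 12
Sum = 0+0+9+12 = 21.
EDD 22, FIFO 35, SPT 21 → minimum 21.

21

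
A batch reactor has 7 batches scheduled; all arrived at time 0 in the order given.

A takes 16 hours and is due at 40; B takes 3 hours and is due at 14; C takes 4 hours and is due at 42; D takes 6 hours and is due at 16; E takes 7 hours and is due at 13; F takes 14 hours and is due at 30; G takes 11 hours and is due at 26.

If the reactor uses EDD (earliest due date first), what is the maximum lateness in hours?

19

EDD (increasing due date): E B D G F A C.
E: 0→7, due 13, lateness -6
B: 7→10, due 14, lateness -4
D: 10→16, due 16, lateness 0
G: 16→27, due 26, lateness 1
F: 27→41, due 30, lateness 11
A: 41→57, due 40, lateness 17
C: 57→61, due 42, lateness 19
Maximum = 19.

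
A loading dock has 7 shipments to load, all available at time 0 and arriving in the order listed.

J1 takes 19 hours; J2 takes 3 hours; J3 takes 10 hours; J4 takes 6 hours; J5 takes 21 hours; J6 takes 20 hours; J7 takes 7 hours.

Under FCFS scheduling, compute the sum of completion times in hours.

FIFO (arrival order): J1 J2 J3 J4 J5 J6 J7.
J1: 0→19
J2: 19→22
J3: 22→32
J4: 32→38
J5: 38→59
J6: 59→79
J7: 79→86
Sum = 19+22+32+38+59+79+86 = 335.

335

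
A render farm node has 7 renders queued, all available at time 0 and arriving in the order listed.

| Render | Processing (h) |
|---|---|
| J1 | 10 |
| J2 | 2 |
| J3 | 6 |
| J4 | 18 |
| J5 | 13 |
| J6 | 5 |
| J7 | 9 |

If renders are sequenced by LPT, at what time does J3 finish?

LPT (decreasing processing time): J4 J5 J1 J7 J3 J6 J2.
J4: 0→18
J5: 18→31
J1: 31→41
J7: 41→50
J3: 50→56

56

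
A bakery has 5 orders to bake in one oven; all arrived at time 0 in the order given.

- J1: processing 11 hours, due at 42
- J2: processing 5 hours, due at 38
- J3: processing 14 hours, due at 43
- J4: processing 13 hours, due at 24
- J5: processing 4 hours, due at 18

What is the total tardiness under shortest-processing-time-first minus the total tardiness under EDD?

SPT (increasing processing time): J5 J2 J1 J4 J3.
J5: 0→4, due 18, tardiness 0
J2: 4→9, due 38, tardiness 0
J1: 9→20, due 42, tardiness 0
J4: 20→33, due 24, tardiness 9
J3: 33→47, due 43, tardiness 4
Sum = 0+0+0+9+4 = 13.
EDD (increasing due date): J5 J4 J2 J1 J3.
J5: 0→4, due 18, tardiness 0
J4: 4→17, due 24, tardiness 0
J2: 17→22, due 38, tardiness 0
J1: 22→33, due 42, tardiness 0
J3: 33→47, due 43, tardiness 4
Sum = 0+0+0+0+4 = 4.
Difference = 13 − 4 = 9.

9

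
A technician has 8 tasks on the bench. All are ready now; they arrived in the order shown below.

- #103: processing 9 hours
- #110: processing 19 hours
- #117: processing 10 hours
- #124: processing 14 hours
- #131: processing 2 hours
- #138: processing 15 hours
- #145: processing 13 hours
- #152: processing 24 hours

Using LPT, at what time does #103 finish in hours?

104

LPT (decreasing processing time): #152 #110 #138 #124 #145 #117 #103 #131.
#152: 0→24
#110: 24→43
#138: 43→58
#124: 58→72
#145: 72→85
#117: 85→95
#103: 95→104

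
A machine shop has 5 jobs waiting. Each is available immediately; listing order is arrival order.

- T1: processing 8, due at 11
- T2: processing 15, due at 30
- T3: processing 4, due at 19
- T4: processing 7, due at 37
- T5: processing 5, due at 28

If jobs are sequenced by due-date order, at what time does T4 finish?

EDD (increasing due date): T1 T3 T5 T2 T4.
T1: 0→8
T3: 8→12
T5: 12→17
T2: 17→32
T4: 32→39

39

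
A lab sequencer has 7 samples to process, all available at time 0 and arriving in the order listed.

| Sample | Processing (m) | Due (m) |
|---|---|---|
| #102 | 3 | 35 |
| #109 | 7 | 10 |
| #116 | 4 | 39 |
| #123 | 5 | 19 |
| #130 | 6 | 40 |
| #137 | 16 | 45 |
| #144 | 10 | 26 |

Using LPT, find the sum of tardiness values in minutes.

LPT (decreasing processing time): #137 #144 #109 #130 #123 #116 #102.
#137: 0→16, due 45, tardiness 0
#144: 16→26, due 26, tardiness 0
#109: 26→33, due 10, tardiness 23
#130: 33→39, due 40, tardiness 0
#123: 39→44, due 19, tardiness 25
#116: 44→48, due 39, tardiness 9
#102: 48→51, due 35, tardiness 16
Sum = 0+0+23+0+25+9+16 = 73.

73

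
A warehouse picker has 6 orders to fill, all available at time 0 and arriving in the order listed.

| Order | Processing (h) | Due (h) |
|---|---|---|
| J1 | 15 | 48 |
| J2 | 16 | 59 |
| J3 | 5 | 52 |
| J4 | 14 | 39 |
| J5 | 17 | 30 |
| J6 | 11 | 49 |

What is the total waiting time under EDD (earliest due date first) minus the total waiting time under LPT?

-20

EDD (increasing due date): J5 J4 J1 J6 J3 J2.
J5: waits 0, runs 0→17
J4: waits 17, runs 17→31
J1: waits 31, runs 31→46
J6: waits 46, runs 46→57
J3: waits 57, runs 57→62
J2: waits 62, runs 62→78
Sum = 0+17+31+46+57+62 = 213.
LPT (decreasing processing time): J5 J2 J1 J4 J6 J3.
J5: waits 0, runs 0→17
J2: waits 17, runs 17→33
J1: waits 33, runs 33→48
J4: waits 48, runs 48→62
J6: waits 62, runs 62→73
J3: waits 73, runs 73→78
Sum = 0+17+33+48+62+73 = 233.
Difference = 213 − 233 = -20.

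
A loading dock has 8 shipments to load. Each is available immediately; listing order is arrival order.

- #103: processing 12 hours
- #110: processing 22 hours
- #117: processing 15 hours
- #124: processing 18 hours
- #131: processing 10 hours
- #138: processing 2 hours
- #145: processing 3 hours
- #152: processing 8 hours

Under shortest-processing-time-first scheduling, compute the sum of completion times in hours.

SPT (increasing processing time): #138 #145 #152 #131 #103 #117 #124 #110.
#138: 0→2
#145: 2→5
#152: 5→13
#131: 13→23
#103: 23→35
#117: 35→50
#124: 50→68
#110: 68→90
Sum = 2+5+13+23+35+50+68+90 = 286.

286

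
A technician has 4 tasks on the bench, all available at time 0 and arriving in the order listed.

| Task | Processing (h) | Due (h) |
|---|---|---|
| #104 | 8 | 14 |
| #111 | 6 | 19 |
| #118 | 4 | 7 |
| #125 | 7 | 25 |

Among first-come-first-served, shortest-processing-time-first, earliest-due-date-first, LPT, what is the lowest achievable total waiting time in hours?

31

FIFO (arrival order): #104 #111 #118 #125.
#104: waits 0, runs 0→8
#111: waits 8, runs 8→14
#118: waits 14, runs 14→18
#125: waits 18, runs 18→25
Sum = 0+8+14+18 = 40.
SPT (increasing processing time): #118 #111 #125 #104.
#118: waits 0, runs 0→4
#111: waits 4, runs 4→10
#125: waits 10, runs 10→17
#104: waits 17, runs 17→25
Sum = 0+4+10+17 = 31.
EDD (increasing due date): #118 #104 #111 #125.
#118: waits 0, runs 0→4
#104: waits 4, runs 4→12
#111: waits 12, runs 12→18
#125: waits 18, runs 18→25
Sum = 0+4+12+18 = 34.
LPT (decreasing processing time): #104 #125 #111 #118.
#104: waits 0, runs 0→8
#125: waits 8, runs 8→15
#111: waits 15, runs 15→21
#118: waits 21, runs 21→25
Sum = 0+8+15+21 = 44.
FIFO 40, SPT 31, EDD 34, LPT 44 → minimum 31.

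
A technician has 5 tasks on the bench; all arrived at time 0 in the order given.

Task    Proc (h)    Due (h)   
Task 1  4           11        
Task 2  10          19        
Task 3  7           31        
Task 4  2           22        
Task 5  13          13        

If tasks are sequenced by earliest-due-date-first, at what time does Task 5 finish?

17

EDD (increasing due date): Task 1 Task 5 Task 2 Task 4 Task 3.
Task 1: 0→4
Task 5: 4→17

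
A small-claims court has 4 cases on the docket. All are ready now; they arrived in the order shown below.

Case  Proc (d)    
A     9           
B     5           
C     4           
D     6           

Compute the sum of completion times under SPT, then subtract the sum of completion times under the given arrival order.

-13

SPT (increasing processing time): C B D A.
C: 0→4
B: 4→9
D: 9→15
A: 15→24
Sum = 4+9+15+24 = 52.
FIFO (arrival order): A B C D.
A: 0→9
B: 9→14
C: 14→18
D: 18→24
Sum = 9+14+18+24 = 65.
Difference = 52 − 65 = -13.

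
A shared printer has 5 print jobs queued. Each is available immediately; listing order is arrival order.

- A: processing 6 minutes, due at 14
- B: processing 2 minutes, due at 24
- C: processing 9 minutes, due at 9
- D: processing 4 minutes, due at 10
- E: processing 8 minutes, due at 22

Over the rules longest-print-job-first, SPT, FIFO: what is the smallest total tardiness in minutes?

LPT (decreasing processing time): C E A D B.
C: 0→9, due 9, tardiness 0
E: 9→17, due 22, tardiness 0
A: 17→23, due 14, tardiness 9
D: 23→27, due 10, tardiness 17
B: 27→29, due 24, tardiness 5
Sum = 0+0+9+17+5 = 31.
SPT (increasing processing time): B D A E C.
B: 0→2, due 24, tardiness 0
D: 2→6, due 10, tardiness 0
A: 6→12, due 14, tardiness 0
E: 12→20, due 22, tardiness 0
C: 20→29, due 9, tardiness 20
Sum = 0+0+0+0+20 = 20.
FIFO (arrival order): A B C D E.
A: 0→6, due 14, tardiness 0
B: 6→8, due 24, tardiness 0
C: 8→17, due 9, tardiness 8
D: 17→21, due 10, tardiness 11
E: 21→29, due 22, tardiness 7
Sum = 0+0+8+11+7 = 26.
LPT 31, SPT 20, FIFO 26 → minimum 20.

20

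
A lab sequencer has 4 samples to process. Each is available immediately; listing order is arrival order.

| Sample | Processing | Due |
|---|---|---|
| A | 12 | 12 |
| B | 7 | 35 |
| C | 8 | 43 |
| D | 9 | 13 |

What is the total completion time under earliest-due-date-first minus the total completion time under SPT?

EDD (increasing due date): A D B C.
A: 0→12
D: 12→21
B: 21→28
C: 28→36
Sum = 12+21+28+36 = 97.
SPT (increasing processing time): B C D A.
B: 0→7
C: 7→15
D: 15→24
A: 24→36
Sum = 7+15+24+36 = 82.
Difference = 97 − 82 = 15.

15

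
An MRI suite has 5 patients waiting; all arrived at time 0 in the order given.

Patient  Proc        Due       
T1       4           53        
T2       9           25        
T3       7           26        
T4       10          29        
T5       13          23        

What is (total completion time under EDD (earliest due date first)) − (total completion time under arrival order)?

EDD (increasing due date): T5 T2 T3 T4 T1.
T5: 0→13
T2: 13→22
T3: 22→29
T4: 29→39
T1: 39→43
Sum = 13+22+29+39+43 = 146.
FIFO (arrival order): T1 T2 T3 T4 T5.
T1: 0→4
T2: 4→13
T3: 13→20
T4: 20→30
T5: 30→43
Sum = 4+13+20+30+43 = 110.
Difference = 146 − 110 = 36.

36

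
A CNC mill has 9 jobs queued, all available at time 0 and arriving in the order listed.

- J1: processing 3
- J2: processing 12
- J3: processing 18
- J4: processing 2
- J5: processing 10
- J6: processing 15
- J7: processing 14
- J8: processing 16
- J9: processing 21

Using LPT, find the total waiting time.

LPT (decreasing processing time): J9 J3 J8 J6 J7 J2 J5 J1 J4.
J9: waits 0, runs 0→21
J3: waits 21, runs 21→39
J8: waits 39, runs 39→55
J6: waits 55, runs 55→70
J7: waits 70, runs 70→84
J2: waits 84, runs 84→96
J5: waits 96, runs 96→106
J1: waits 106, runs 106→109
J4: waits 109, runs 109→111
Sum = 0+21+39+55+70+84+96+106+109 = 580.

580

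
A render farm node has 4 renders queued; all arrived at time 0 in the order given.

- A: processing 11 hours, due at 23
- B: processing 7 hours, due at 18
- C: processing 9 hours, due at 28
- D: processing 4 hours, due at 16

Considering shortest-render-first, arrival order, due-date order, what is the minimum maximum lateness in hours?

3

SPT (increasing processing time): D B C A.
D: 0→4, due 16, lateness -12
B: 4→11, due 18, lateness -7
C: 11→20, due 28, lateness -8
A: 20→31, due 23, lateness 8
Maximum = 8.
FIFO (arrival order): A B C D.
A: 0→11, due 23, lateness -12
B: 11→18, due 18, lateness 0
C: 18→27, due 28, lateness -1
D: 27→31, due 16, lateness 15
Maximum = 15.
EDD (increasing due date): D B A C.
D: 0→4, due 16, lateness -12
B: 4→11, due 18, lateness -7
A: 11→22, due 23, lateness -1
C: 22→31, due 28, lateness 3
Maximum = 3.
SPT 8, FIFO 15, EDD 3 → minimum 3.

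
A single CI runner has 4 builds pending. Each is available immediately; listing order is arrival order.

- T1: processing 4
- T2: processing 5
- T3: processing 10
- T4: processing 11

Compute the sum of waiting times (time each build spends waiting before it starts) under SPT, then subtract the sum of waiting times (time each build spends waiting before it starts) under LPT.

-26

SPT (increasing processing time): T1 T2 T3 T4.
T1: waits 0, runs 0→4
T2: waits 4, runs 4→9
T3: waits 9, runs 9→19
T4: waits 19, runs 19→30
Sum = 0+4+9+19 = 32.
LPT (decreasing processing time): T4 T3 T2 T1.
T4: waits 0, runs 0→11
T3: waits 11, runs 11→21
T2: waits 21, runs 21→26
T1: waits 26, runs 26→30
Sum = 0+11+21+26 = 58.
Difference = 32 − 58 = -26.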